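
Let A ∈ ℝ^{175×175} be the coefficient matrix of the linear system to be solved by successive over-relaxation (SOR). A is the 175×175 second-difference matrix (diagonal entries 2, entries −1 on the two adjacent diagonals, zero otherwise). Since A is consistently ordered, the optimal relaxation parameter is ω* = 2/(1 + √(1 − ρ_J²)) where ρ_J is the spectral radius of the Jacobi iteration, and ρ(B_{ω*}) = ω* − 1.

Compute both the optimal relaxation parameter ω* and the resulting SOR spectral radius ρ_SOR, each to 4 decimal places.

spectrum of D⁻¹(L+U) = {cos(kπ/176) : 1≤k≤175}; ρ_J = cos(π/176) = 0.9998.
√(1 − cos²(π/176)) = sin(π/176) ≈ 0.01785.
Young: ω* = 2/(1+√(1−ρ_J²)) = 2/(1+0.01785) = 2/1.01785 = 1.9649.
[ρ_SOR] ω* − 1 = 0.9649.

ω* = 1.9649, ρ_SOR = 0.9649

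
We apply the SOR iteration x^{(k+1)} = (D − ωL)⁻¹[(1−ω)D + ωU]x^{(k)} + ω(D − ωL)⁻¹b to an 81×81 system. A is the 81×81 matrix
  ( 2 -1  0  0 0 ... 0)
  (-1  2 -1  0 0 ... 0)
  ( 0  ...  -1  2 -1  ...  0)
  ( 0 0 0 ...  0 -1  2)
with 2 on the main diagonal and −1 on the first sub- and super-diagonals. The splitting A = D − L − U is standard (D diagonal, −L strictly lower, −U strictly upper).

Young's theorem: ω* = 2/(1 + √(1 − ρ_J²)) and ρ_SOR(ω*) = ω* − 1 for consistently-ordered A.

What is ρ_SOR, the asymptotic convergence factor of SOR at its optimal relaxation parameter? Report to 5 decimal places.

B_J for the 81×81 system has eigenvalues cos(kπ/82); ρ_J = cos(π/82) = 0.99927.
√(1−ρ_J²) simplifies to sin(π/82) = 0.038303.
ω* = 2/(1 + 0.038303) = 2/1.038303 = 1.92622.
and ρ(B_{ω*}) = 1.92622 − 1 = 0.92622.

ρ_SOR = 0.92622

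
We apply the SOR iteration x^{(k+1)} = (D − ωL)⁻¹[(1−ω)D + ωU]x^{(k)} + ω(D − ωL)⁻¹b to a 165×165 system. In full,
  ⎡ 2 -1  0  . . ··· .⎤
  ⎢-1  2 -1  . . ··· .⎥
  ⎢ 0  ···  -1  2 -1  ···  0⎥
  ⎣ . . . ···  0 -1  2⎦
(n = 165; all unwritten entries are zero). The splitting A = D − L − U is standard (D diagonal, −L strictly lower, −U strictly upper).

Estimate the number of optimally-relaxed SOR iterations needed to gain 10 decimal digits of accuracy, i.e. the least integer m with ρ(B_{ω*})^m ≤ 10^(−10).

m = 609

With n=165, ρ(Jacobi) = cos(π/166) = 0.9998209.
√(1 − cos²(π/166)) = sin(π/166) ≈ 0.0189241.
ω* = 2/(1 + 0.0189241) = 2/1.0189241 = 1.9628547.
At ω = 1.9628547 every |λ(B_ω)| = ω−1, so ρ_SOR = 0.9628547.
ρ_SOR^m ≤ 10^(−10) ⇔ m ≥ 10·ln10/(−ln 0.9628547) = 23.0259/0.0378528 = 608.301; m = ⌈608.301⌉ = 609.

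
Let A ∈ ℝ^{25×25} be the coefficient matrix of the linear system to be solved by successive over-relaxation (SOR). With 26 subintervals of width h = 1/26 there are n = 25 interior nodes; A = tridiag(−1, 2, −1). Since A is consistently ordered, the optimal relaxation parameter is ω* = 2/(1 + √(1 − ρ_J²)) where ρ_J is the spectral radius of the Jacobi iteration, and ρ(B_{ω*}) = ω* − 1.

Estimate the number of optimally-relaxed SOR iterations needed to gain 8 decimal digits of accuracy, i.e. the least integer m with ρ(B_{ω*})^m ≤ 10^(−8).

m = 77

½·tridiag(1,0,1) at n=25: λ_k = cos(kπ/26); max |λ| at k=1 ⇒ ρ_J = cos(π/26) ≈ 0.9927089.
√(1−ρ_J²) simplifies to sin(π/26) = 0.1205367.
So ω* = 2/1.1205367 = 1.7848590 (Young).
ρ_SOR = ω* − 1 ≈ 0.7848590.
For 8 digits: m = 8·ln10 / (−ln 0.7848590) = 18.4207/0.242251 = 76.040; round up → m = 77.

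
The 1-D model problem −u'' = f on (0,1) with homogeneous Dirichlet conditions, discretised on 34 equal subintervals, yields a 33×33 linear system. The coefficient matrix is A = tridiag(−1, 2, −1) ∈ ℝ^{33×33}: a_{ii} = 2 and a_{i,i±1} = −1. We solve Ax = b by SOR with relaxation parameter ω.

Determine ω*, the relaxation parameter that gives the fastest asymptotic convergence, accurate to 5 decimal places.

ω* = 1.83105

[ρ_J] n=33: ρ(B_J) = cos(π/(n+1)) = cos(π/34) = 0.99573.
root = sin(π/34) = 0.092268  (since 1−cos² = sin²).
Young: ω* = 2/(1+√(1−ρ_J²)) = 2/(1+0.092268) = 2/1.092268 = 1.83105.
Hence ρ(B_{ω*}) = 1.83105 − 1 = 0.83105.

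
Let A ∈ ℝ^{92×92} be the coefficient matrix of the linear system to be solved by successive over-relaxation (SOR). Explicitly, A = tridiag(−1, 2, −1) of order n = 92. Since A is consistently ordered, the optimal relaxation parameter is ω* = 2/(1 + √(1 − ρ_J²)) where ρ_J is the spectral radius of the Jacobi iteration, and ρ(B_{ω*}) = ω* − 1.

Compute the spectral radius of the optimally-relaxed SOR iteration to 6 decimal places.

spectrum of D⁻¹(L+U) = {cos(kπ/93) : 1≤k≤92}; ρ_J = cos(π/93) = 0.999429.
√(1 − cos²(π/93)) = sin(π/93) ≈ 0.0337741.
ω* = 2/(1+0.0337741) = 1.934659
Hence ρ(B_{ω*}) = 1.934659 − 1 = 0.934659.

ρ_SOR = 0.934659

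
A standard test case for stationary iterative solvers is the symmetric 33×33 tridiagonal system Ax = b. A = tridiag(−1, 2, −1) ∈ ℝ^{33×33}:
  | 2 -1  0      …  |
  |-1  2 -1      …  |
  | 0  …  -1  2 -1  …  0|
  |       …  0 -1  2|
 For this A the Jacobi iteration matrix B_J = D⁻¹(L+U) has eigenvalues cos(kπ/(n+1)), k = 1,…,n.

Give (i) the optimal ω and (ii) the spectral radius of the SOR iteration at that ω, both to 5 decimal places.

B_J for the 33×33 system has eigenvalues cos(kπ/34); ρ_J = cos(π/34) = 0.99573.
1 − cos²(π/34) = sin²(π/34) ⇒ √(1−ρ_J²) = sin(π/34) = 0.092268.
ω* = 2/(1+0.092268) = 1.83105
ρ_SOR = ω* − 1 ≈ 0.83105.

ω* = 1.83105, ρ_SOR = 0.83105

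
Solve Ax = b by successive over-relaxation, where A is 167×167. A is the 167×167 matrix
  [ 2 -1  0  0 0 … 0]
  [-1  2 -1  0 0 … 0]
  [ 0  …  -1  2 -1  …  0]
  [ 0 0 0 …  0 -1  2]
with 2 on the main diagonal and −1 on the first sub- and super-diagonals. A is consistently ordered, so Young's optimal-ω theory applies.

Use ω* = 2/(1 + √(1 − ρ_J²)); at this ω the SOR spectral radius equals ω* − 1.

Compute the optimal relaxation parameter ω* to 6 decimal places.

ω* = 1.963289

n=167: λ(B_J) = 1 − λ(A)/2 = cos(kπ/168); k=1 gives ρ_J = 0.999825.
√(1 − cos²(π/168)) = sin(π/168) ≈ 0.0186989.
Then 2/(1+√(1−ρ_J²)) = 2/(1+0.0186989); ω* = 2/1.0186989 = 1.963289.
Hence ρ(B_{ω*}) = 1.963289 − 1 = 0.963289.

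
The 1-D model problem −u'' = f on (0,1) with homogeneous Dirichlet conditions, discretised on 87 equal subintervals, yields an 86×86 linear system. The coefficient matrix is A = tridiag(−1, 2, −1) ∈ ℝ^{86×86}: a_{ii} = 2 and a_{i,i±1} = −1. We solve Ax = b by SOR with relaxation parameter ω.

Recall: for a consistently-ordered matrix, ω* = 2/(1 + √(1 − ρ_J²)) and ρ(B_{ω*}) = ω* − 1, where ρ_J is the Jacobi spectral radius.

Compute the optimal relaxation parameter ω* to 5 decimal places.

ω* = 1.93031

spectrum of D⁻¹(L+U) = {cos(kπ/87) : 1≤k≤86}; ρ_J = cos(π/87) = 0.99935.
√(1 − cos²(π/87)) = sin(π/87) ≈ 0.036102.
So ω* = 2/1.036102 = 1.93031 (Young).
[ρ_SOR] ω* − 1 = 0.93031.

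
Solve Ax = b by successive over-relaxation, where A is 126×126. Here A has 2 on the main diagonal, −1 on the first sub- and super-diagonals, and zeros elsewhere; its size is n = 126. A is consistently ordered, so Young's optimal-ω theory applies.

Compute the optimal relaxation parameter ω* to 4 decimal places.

With n=126, ρ(Jacobi) = cos(π/127) = 0.9997.
root = sin(π/127) = 0.02473  (since 1−cos² = sin²).
Young: ω* = 2/(1+√(1−ρ_J²)) = 2/(1+0.02473) = 2/1.02473 = 1.9517.
ρ_SOR = ω* − 1 ≈ 0.9517.

ω* = 1.9517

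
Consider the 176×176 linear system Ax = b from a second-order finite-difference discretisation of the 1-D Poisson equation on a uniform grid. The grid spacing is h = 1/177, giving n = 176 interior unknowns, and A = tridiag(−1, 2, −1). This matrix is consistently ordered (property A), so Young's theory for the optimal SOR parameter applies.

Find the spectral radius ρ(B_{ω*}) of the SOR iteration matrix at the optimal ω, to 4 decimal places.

n=176: λ(B_J) = 1 − λ(A)/2 = cos(kπ/177); k=1 gives ρ_J = 0.9998.
√(1−ρ_J²) simplifies to sin(π/177) = 0.01775.
Young: ω* = 2/(1+√(1−ρ_J²)) = 2/(1+0.01775) = 2/1.01775 = 1.9651.
[ρ_SOR] ω* − 1 = 0.9651.

ρ_SOR = 0.9651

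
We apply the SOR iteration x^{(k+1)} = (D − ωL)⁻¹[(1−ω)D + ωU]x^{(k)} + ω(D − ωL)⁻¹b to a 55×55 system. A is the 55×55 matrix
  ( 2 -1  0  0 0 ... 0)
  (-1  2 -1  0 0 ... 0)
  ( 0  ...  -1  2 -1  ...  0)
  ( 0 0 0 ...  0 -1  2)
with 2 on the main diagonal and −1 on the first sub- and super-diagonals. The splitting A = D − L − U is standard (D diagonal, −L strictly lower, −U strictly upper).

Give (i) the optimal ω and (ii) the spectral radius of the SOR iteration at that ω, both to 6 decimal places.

[ρ_J] n=55: ρ(B_J) = cos(π/(n+1)) = cos(π/56) = 0.998427.
√(1−ρ_J²) simplifies to sin(π/56) = 0.0560704.
So ω* = 2/1.0560704 = 1.893813 (Young).
ρ_SOR = ω* − 1 ≈ 0.893813.

ω* = 1.893813, ρ_SOR = 0.893813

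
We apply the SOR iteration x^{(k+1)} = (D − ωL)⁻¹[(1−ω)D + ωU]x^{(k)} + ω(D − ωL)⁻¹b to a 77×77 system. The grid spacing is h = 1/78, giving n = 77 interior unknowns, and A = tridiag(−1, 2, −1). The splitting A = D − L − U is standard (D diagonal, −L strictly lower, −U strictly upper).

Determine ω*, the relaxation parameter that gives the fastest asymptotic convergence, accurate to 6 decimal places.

ρ_J = max_k |cos(kπ/78)| = cos(π/78) = 0.999189
1 − cos²(π/78) = sin²(π/78) ⇒ √(1−ρ_J²) = sin(π/78) = 0.0402659.
ω* = 2/(1 + 0.0402659) = 2/1.0402659 = 1.922585.
ρ(B_{ω*}) = ω*−1 = 0.922585

ω* = 1.922585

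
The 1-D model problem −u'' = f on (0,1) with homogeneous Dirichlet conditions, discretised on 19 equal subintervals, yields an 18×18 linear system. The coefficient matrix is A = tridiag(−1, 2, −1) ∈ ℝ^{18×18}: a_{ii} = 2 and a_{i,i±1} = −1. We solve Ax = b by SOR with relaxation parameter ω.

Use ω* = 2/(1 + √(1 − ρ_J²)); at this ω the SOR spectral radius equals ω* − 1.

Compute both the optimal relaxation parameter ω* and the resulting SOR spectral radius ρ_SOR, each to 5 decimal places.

spectrum of D⁻¹(L+U) = {cos(kπ/19) : 1≤k≤18}; ρ_J = cos(π/19) = 0.98636.
1 − cos²(π/19) = sin²(π/19) ⇒ √(1−ρ_J²) = sin(π/19) = 0.164595.
Young: ω* = 2/(1+√(1−ρ_J²)) = 2/(1+0.164595) = 2/1.164595 = 1.71734.
At ω = 1.71734 every |λ(B_ω)| = ω−1, so ρ_SOR = 0.71734.

ω* = 1.71734, ρ_SOR = 0.71734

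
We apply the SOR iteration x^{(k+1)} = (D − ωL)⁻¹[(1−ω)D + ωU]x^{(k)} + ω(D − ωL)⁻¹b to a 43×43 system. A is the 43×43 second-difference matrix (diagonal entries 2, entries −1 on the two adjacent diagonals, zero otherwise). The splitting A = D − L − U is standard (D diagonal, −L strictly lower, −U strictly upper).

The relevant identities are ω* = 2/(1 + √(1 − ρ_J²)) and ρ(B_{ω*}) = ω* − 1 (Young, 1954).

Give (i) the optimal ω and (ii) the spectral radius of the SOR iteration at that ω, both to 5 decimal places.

[ρ_J] n=43: ρ(B_J) = cos(π/(n+1)) = cos(π/44) = 0.99745.
√(1−ρ_J²) simplifies to sin(π/44) = 0.071339.
ω* = 2/(1+0.071339) = 1.86682
ρ_SOR = ω* − 1 ≈ 0.86682.

ω* = 1.86682, ρ_SOR = 0.86682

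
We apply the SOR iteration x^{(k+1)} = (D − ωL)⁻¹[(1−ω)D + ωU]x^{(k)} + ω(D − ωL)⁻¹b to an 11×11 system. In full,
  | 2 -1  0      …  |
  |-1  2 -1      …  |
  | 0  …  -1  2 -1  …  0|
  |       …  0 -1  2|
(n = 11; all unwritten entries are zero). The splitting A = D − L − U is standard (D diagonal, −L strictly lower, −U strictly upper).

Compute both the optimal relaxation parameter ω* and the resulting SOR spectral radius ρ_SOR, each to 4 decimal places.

½·tridiag(1,0,1) at n=11: λ_k = cos(kπ/12); max |λ| at k=1 ⇒ ρ_J = cos(π/12) ≈ 0.9659.
√(1−ρ_J²) simplifies to sin(π/12) = 0.25882.
Young: ω* = 2/(1+√(1−ρ_J²)) = 2/(1+0.25882) = 2/1.25882 = 1.5888.
At ω = 1.5888 every |λ(B_ω)| = ω−1, so ρ_SOR = 0.5888.

ω* = 1.5888, ρ_SOR = 0.5888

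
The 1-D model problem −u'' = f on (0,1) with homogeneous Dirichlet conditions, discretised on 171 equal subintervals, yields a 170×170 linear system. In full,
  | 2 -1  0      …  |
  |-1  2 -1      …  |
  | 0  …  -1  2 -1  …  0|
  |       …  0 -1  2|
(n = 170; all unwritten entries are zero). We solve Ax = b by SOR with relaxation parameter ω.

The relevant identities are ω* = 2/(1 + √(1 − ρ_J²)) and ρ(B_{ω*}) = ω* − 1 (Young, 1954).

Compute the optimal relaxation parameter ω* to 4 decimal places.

spectrum of D⁻¹(L+U) = {cos(kπ/171) : 1≤k≤170}; ρ_J = cos(π/171) = 0.9998.
1 − cos²(π/171) = sin²(π/171) ⇒ √(1−ρ_J²) = sin(π/171) = 0.01837.
[ω*] 2 ÷ (1 + 0.01837) = 2 ÷ 1.01837 = 1.9639.
ρ_SOR = ω* − 1 ≈ 0.9639.

ω* = 1.9639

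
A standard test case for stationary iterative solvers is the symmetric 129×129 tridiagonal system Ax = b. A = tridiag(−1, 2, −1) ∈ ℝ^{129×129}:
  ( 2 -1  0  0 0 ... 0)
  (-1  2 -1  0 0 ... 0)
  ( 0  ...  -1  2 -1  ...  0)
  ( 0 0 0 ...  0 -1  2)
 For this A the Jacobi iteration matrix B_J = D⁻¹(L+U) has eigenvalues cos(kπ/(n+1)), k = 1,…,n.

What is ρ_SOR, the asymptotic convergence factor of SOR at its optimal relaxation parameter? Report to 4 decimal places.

With n=129, ρ(Jacobi) = cos(π/130) = 0.9997.
1 − cos²(π/130) = sin²(π/130) ⇒ √(1−ρ_J²) = sin(π/130) = 0.02416.
ω* = 2/(1+0.02416) = 1.9528
ρ_SOR = ω* − 1 ≈ 0.9528.

ρ_SOR = 0.9528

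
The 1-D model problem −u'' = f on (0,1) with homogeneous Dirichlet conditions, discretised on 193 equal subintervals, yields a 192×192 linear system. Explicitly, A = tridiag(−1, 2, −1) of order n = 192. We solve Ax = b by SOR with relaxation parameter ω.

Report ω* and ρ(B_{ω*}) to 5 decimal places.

[ρ_J] n=192: ρ(B_J) = cos(π/(n+1)) = cos(π/193) = 0.99987.
root = sin(π/193) = 0.016277  (since 1−cos² = sin²).
Young: ω* = 2/(1+√(1−ρ_J²)) = 2/(1+0.016277) = 2/1.016277 = 1.96797.
At ω = 1.96797 every |λ(B_ω)| = ω−1, so ρ_SOR = 0.96797.

ω* = 1.96797, ρ_SOR = 0.96797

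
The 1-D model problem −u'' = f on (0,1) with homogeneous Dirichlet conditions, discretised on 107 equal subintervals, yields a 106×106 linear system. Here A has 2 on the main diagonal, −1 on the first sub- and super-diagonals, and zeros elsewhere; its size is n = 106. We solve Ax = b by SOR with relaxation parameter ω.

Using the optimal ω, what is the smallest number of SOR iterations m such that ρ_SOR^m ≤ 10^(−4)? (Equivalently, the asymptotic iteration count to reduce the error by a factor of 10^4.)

With n=106, ρ(Jacobi) = cos(π/107) = 0.9995690.
√(1−ρ_J²) simplifies to sin(π/107) = 0.0293565.
ω* = 2/(1 + 0.0293565) = 2/1.0293565 = 1.9429615.
and ρ(B_{ω*}) = 1.9429615 − 1 = 0.9429615.
m ≥ 4·ln10 / (−ln 0.9429615) = 156.826; smallest integer m = 157.

m = 157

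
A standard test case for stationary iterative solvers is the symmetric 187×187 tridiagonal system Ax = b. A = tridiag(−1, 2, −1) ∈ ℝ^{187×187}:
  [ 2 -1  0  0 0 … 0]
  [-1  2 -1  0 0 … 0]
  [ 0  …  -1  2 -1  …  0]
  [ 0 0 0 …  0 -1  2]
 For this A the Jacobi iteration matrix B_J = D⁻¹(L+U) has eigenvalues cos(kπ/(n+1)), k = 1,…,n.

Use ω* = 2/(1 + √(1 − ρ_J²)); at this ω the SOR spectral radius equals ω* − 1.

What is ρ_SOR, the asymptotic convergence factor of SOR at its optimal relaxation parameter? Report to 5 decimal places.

ρ_SOR = 0.96713

n=187: λ(B_J) = 1 − λ(A)/2 = cos(kπ/188); k=1 gives ρ_J = 0.99986.
root = sin(π/188) = 0.016710  (since 1−cos² = sin²).
Then 2/(1+√(1−ρ_J²)) = 2/(1+0.016710); ω* = 2/1.016710 = 1.96713.
ρ_SOR = ω* − 1 = 1.96713 − 1 = 0.96713.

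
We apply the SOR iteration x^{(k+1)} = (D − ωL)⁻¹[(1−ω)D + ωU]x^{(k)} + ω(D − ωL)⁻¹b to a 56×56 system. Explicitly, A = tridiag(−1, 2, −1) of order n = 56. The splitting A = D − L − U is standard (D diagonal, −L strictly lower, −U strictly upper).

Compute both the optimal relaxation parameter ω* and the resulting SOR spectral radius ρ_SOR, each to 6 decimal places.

ω* = 1.895577, ρ_SOR = 0.895577

½·tridiag(1,0,1) at n=56: λ_k = cos(kπ/57); max |λ| at k=1 ⇒ ρ_J = cos(π/57) ≈ 0.998482.
1 − cos²(π/57) = sin²(π/57) ⇒ √(1−ρ_J²) = sin(π/57) = 0.0550878.
[ω*] 2 ÷ (1 + 0.0550878) = 2 ÷ 1.0550878 = 1.895577.
ρ_SOR = ω* − 1 = 1.895577 − 1 = 0.895577.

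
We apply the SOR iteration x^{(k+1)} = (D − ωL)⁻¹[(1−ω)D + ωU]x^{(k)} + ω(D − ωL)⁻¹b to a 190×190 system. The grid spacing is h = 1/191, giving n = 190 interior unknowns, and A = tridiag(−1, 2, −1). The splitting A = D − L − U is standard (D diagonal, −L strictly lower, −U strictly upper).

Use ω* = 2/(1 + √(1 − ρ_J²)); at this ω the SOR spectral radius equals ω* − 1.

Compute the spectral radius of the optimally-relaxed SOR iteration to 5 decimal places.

ρ_SOR = 0.96764

With n=190, ρ(Jacobi) = cos(π/191) = 0.99986.
root = sin(π/191) = 0.016447  (since 1−cos² = sin²).
Young: ω* = 2/(1+√(1−ρ_J²)) = 2/(1+0.016447) = 2/1.016447 = 1.96764.
ρ_SOR = ω* − 1 ≈ 0.96764.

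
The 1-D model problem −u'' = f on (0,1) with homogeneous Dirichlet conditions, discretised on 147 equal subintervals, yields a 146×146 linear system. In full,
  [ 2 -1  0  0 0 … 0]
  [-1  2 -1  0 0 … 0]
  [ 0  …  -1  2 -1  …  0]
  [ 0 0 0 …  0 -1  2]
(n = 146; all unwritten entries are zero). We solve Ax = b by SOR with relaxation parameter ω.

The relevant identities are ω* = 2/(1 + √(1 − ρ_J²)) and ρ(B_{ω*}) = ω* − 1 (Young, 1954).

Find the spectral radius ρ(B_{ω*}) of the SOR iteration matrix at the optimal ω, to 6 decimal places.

ρ_SOR = 0.958155

spectrum of D⁻¹(L+U) = {cos(kπ/147) : 1≤k≤146}; ρ_J = cos(π/147) = 0.999772.
1 − cos²(π/147) = sin²(π/147) ⇒ √(1−ρ_J²) = sin(π/147) = 0.0213698.
Then 2/(1+√(1−ρ_J²)) = 2/(1+0.0213698); ω* = 2/1.0213698 = 1.958155.
[ρ_SOR] ω* − 1 = 0.958155.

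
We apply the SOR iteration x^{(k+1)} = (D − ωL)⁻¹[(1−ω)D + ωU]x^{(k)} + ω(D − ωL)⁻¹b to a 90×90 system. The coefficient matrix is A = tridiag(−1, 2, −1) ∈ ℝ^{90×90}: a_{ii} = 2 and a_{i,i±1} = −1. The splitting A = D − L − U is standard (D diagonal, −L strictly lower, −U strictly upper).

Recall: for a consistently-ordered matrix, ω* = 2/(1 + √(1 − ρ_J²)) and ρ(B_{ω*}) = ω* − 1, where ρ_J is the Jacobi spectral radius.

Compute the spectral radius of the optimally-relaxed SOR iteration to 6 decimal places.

spectrum of D⁻¹(L+U) = {cos(kπ/91) : 1≤k≤90}; ρ_J = cos(π/91) = 0.999404.
root = sin(π/91) = 0.0345161  (since 1−cos² = sin²).
ω* = 2/(1 + 0.0345161) = 2/1.0345161 = 1.933271.
ρ(B_{ω*}) = ω*−1 = 0.933271

ρ_SOR = 0.933271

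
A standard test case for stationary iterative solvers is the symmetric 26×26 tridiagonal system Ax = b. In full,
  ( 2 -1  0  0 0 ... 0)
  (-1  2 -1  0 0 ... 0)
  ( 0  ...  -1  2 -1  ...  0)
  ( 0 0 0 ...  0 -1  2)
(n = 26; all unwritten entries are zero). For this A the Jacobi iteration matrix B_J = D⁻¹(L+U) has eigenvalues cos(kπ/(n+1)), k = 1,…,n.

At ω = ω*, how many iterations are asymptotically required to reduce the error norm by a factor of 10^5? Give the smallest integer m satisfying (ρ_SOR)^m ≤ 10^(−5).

m = 50

spectrum of D⁻¹(L+U) = {cos(kπ/27) : 1≤k≤26}; ρ_J = cos(π/27) = 0.9932384.
√(1−ρ_J²) = |sin(π/27)| = 0.1160929
[ω*] 2 ÷ (1 + 0.1160929) = 2 ÷ 1.1160929 = 1.7919655.
Hence ρ(B_{ω*}) = 1.7919655 − 1 = 0.7919655.
For 5 digits: m = 5·ln10 / (−ln 0.7919655) = 11.5129/0.233237 = 49.361; round up → m = 50.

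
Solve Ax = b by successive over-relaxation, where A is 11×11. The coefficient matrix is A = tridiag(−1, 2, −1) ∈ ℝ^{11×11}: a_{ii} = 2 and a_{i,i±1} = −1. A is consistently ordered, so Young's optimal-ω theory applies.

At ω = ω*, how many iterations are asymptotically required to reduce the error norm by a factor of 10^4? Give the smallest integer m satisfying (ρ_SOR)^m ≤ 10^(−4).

m = 18

With n=11, ρ(Jacobi) = cos(π/12) = 0.9659258.
√(1−ρ_J²) = |sin(π/12)| = 0.2588190
Then 2/(1+√(1−ρ_J²)) = 2/(1+0.2588190); ω* = 2/1.2588190 = 1.5887908.
ρ_SOR = ω* − 1 ≈ 0.5887908.
m ≥ 4·ln10 / (−ln 0.5887908) = 17.388; smallest integer m = 18.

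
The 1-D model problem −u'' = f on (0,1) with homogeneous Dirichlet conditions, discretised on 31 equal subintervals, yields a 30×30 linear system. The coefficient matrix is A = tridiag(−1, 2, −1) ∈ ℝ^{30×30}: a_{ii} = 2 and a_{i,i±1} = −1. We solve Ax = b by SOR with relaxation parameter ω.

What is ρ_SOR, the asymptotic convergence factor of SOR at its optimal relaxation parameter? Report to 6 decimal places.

With n=30, ρ(Jacobi) = cos(π/31) = 0.994869.
√(1 − cos²(π/31)) = sin(π/31) ≈ 0.1011683.
ω* = 2/(1+0.1011683) = 1.816253
ρ_SOR = ω* − 1 = 1.816253 − 1 = 0.816253.

ρ_SOR = 0.816253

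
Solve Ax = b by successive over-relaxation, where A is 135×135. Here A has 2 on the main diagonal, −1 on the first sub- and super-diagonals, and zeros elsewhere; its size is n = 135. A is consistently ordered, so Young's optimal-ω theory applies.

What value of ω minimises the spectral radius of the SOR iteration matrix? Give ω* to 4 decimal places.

ω* = 1.9548

B_J for the 135×135 system has eigenvalues cos(kπ/136); ρ_J = cos(π/136) = 0.9997.
√(1−ρ_J²) = |sin(π/136)| = 0.02310
Then 2/(1+√(1−ρ_J²)) = 2/(1+0.02310); ω* = 2/1.02310 = 1.9548.
[ρ_SOR] ω* − 1 = 0.9548.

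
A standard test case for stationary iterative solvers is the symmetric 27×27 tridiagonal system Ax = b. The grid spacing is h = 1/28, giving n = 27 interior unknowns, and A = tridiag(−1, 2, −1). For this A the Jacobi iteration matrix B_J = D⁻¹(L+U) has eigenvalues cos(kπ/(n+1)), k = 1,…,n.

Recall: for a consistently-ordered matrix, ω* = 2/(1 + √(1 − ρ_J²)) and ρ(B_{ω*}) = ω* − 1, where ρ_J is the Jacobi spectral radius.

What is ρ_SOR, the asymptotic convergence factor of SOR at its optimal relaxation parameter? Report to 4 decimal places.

B_J for the 27×27 system has eigenvalues cos(kπ/28); ρ_J = cos(π/28) = 0.9937.
√(1−ρ_J²) = |sin(π/28)| = 0.11196
[ω*] 2 ÷ (1 + 0.11196) = 2 ÷ 1.11196 = 1.7986.
ρ(B_{ω*}) = ω*−1 = 0.7986

ρ_SOR = 0.7986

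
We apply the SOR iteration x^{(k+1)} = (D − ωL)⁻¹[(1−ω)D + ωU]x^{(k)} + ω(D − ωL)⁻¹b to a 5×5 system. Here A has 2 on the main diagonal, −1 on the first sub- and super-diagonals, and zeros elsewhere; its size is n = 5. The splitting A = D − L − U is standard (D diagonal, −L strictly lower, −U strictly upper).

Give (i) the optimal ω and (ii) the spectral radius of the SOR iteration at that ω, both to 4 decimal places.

ω* = 1.3333, ρ_SOR = 0.3333

n=5: λ(B_J) = 1 − λ(A)/2 = cos(kπ/6); k=1 gives ρ_J = 0.8660.
root = sin(π/6) = 0.50000  (since 1−cos² = sin²).
[ω*] 2 ÷ (1 + 0.50000) = 2 ÷ 1.50000 = 1.3333.
ρ(B_{ω*}) = ω*−1 = 0.3333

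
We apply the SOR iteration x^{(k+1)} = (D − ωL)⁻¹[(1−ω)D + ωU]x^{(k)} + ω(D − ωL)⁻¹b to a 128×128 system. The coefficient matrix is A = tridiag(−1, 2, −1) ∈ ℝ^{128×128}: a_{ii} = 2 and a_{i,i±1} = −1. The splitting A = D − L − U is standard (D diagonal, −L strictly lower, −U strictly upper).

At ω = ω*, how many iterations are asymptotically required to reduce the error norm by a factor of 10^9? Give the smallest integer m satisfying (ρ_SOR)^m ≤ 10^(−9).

B_J for the 128×128 system has eigenvalues cos(kπ/129); ρ_J = cos(π/129) = 0.9997035.
root = sin(π/129) = 0.0243510  (since 1−cos² = sin²).
Young: ω* = 2/(1+√(1−ρ_J²)) = 2/(1+0.0243510) = 2/1.0243510 = 1.9524558.
ρ_SOR = ω* − 1 = 1.9524558 − 1 = 0.9524558.
For 9 digits: m = 9·ln10 / (−ln 0.9524558) = 20.7233/0.0487116 = 425.428; round up → m = 426.

m = 426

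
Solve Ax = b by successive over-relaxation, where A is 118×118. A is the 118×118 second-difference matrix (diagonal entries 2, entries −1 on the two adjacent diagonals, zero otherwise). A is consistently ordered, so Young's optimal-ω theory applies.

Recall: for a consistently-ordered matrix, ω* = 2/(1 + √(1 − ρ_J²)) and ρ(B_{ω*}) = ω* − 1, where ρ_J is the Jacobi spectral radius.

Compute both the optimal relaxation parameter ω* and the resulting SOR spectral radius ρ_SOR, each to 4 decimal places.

ω* = 1.9486, ρ_SOR = 0.9486

ρ_J = max_k |cos(kπ/119)| = cos(π/119) = 0.9997
√(1 − cos²(π/119)) = sin(π/119) ≈ 0.02640.
So ω* = 2/1.02640 = 1.9486 (Young).
ρ_SOR = ω* − 1 = 1.9486 − 1 = 0.9486.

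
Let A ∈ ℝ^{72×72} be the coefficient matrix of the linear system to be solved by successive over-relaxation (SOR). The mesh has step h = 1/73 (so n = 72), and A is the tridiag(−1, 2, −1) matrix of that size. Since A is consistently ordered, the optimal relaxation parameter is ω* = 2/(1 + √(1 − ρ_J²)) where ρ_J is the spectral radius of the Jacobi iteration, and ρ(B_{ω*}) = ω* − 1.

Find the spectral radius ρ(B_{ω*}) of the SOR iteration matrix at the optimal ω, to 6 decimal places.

½·tridiag(1,0,1) at n=72: λ_k = cos(kπ/73); max |λ| at k=1 ⇒ ρ_J = cos(π/73) ≈ 0.999074.
√(1−ρ_J²) = |sin(π/73)| = 0.0430222
ω* = 2/(1+0.0430222) = 1.917505
ρ_SOR = ω* − 1 ≈ 0.917505.

ρ_SOR = 0.917505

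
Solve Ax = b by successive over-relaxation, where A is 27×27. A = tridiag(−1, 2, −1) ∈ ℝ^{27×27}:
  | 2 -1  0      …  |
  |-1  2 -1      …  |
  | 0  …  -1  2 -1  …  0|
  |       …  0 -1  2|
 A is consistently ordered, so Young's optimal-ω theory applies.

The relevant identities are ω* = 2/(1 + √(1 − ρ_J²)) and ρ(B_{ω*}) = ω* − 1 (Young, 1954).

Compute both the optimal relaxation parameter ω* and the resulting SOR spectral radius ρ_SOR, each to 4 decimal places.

ω* = 1.7986, ρ_SOR = 0.7986

ρ_J = max_k |cos(kπ/28)| = cos(π/28) = 0.9937
root = sin(π/28) = 0.11196  (since 1−cos² = sin²).
ω* = 2/(1+0.11196) = 1.7986
Hence ρ(B_{ω*}) = 1.7986 − 1 = 0.7986.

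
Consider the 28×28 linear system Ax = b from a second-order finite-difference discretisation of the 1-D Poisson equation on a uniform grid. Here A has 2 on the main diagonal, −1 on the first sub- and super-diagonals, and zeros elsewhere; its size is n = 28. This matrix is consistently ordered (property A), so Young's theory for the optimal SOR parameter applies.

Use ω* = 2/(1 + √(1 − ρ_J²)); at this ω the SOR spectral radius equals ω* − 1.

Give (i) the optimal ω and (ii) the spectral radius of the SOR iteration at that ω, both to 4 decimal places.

[ρ_J] n=28: ρ(B_J) = cos(π/(n+1)) = cos(π/29) = 0.9941.
√(1−ρ_J²) = |sin(π/29)| = 0.10812
Then 2/(1+√(1−ρ_J²)) = 2/(1+0.10812); ω* = 2/1.10812 = 1.8049.
ρ(B_{ω*}) = ω*−1 = 0.8049

ω* = 1.8049, ρ_SOR = 0.8049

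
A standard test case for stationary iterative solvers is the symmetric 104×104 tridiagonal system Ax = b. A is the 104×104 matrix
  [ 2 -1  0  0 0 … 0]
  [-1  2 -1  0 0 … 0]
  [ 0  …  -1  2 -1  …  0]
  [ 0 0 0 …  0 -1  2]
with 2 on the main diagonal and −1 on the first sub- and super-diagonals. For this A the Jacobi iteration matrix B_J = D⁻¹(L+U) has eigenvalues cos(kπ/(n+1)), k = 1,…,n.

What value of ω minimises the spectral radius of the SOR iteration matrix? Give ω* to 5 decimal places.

ω* = 1.94191

With n=104, ρ(Jacobi) = cos(π/105) = 0.99955.
√(1−ρ_J²) = |sin(π/105)| = 0.029915
Then 2/(1+√(1−ρ_J²)) = 2/(1+0.029915); ω* = 2/1.029915 = 1.94191.
At ω = 1.94191 every |λ(B_ω)| = ω−1, so ρ_SOR = 0.94191.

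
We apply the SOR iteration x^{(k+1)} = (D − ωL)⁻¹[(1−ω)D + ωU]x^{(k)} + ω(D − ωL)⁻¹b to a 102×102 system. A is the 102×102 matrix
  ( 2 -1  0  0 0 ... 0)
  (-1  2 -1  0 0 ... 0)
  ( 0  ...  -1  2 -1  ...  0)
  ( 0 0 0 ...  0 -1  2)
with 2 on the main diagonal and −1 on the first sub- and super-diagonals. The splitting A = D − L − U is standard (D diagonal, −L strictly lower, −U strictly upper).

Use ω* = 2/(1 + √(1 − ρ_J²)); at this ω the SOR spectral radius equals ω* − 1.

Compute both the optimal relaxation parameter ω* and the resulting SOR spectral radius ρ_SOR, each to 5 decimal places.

ω* = 1.94081, ρ_SOR = 0.94081

B_J for the 102×102 system has eigenvalues cos(kπ/103); ρ_J = cos(π/103) = 0.99953.
√(1 − cos²(π/103)) = sin(π/103) ≈ 0.030496.
So ω* = 2/1.030496 = 1.94081 (Young).
Hence ρ(B_{ω*}) = 1.94081 − 1 = 0.94081.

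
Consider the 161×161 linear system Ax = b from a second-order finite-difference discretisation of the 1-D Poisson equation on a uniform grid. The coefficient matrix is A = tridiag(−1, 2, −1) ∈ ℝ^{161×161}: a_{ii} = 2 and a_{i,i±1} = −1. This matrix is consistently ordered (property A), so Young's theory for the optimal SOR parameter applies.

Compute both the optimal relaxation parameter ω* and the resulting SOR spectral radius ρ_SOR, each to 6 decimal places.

With n=161, ρ(Jacobi) = cos(π/162) = 0.999812.
√(1 − cos²(π/162)) = sin(π/162) ≈ 0.0193913.
ω* = 2/(1 + 0.0193913) = 2/1.0193913 = 1.961955.
At ω = 1.961955 every |λ(B_ω)| = ω−1, so ρ_SOR = 0.961955.

ω* = 1.961955, ρ_SOR = 0.961955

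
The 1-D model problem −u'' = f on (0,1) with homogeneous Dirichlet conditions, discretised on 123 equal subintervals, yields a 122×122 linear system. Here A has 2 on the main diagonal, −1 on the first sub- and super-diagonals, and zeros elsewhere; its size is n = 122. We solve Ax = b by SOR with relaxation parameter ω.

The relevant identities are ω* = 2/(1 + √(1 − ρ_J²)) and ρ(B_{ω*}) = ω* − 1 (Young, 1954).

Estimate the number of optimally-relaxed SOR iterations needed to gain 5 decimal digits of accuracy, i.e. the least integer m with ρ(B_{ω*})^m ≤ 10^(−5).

n=122: λ(B_J) = 1 − λ(A)/2 = cos(kπ/123); k=1 gives ρ_J = 0.9996738.
√(1−ρ_J²) = |sin(π/123)| = 0.0255386
ω* = 2/(1 + 0.0255386) = 2/1.0255386 = 1.9501948.
ρ(B_{ω*}) = ω*−1 = 0.9501948
5·ln10 = 11.5129; −ln(0.9501948) = 0.0510883; m = ⌈11.5129/0.0510883⌉ = ⌈225.353⌉ = 226.

m = 226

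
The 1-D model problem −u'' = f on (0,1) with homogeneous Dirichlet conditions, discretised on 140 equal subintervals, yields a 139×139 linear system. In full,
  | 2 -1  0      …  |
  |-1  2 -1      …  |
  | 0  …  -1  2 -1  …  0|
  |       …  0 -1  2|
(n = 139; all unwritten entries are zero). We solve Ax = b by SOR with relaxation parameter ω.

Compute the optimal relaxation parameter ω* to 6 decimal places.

ω* = 1.956109

[ρ_J] n=139: ρ(B_J) = cos(π/(n+1)) = cos(π/140) = 0.999748.
root = sin(π/140) = 0.0224381  (since 1−cos² = sin²).
[ω*] 2 ÷ (1 + 0.0224381) = 2 ÷ 1.0224381 = 1.956109.
and ρ(B_{ω*}) = 1.956109 − 1 = 0.956109.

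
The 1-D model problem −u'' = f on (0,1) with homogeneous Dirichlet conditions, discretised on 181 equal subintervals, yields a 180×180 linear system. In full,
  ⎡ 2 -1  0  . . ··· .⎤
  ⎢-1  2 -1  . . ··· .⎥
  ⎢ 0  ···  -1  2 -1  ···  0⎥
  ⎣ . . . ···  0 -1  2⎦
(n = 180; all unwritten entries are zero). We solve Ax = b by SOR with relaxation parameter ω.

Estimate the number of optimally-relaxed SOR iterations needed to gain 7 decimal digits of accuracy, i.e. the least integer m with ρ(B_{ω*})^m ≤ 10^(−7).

½·tridiag(1,0,1) at n=180: λ_k = cos(kπ/181); max |λ| at k=1 ⇒ ρ_J = cos(π/181) ≈ 0.9998494.
√(1−ρ_J²) = |sin(π/181)| = 0.0173560
So ω* = 2/1.0173560 = 1.9658802 (Young).
and ρ(B_{ω*}) = 1.9658802 − 1 = 0.9658802.
ρ_SOR^m ≤ 10^(−7) ⇔ m ≥ 7·ln10/(−ln 0.9658802) = 16.1181/0.0347155 = 464.291; m = ⌈464.291⌉ = 465.

m = 465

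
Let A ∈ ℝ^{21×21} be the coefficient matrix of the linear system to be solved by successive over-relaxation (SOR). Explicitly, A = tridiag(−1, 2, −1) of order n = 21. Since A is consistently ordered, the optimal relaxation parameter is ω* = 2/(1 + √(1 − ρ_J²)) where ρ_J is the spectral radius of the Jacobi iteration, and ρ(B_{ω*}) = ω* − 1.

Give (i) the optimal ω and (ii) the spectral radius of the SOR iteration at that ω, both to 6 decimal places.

B_J for the 21×21 system has eigenvalues cos(kπ/22); ρ_J = cos(π/22) = 0.989821.
√(1−ρ_J²) simplifies to sin(π/22) = 0.1423148.
So ω* = 2/1.1423148 = 1.750831 (Young).
ρ(B_{ω*}) = ω*−1 = 0.750831

ω* = 1.750831, ρ_SOR = 0.750831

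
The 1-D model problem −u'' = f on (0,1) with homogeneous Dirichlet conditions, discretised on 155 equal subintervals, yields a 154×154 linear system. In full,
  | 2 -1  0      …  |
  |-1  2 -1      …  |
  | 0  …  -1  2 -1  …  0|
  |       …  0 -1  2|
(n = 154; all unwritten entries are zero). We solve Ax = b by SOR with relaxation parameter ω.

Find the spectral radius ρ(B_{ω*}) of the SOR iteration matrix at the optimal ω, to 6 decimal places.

n=154: λ(B_J) = 1 − λ(A)/2 = cos(kπ/155); k=1 gives ρ_J = 0.999795.
1 − cos²(π/155) = sin²(π/155) ⇒ √(1−ρ_J²) = sin(π/155) = 0.0202670.
ω* = 2/(1 + 0.0202670) = 2/1.0202670 = 1.960271.
ρ(B_{ω*}) = ω*−1 = 0.960271

ρ_SOR = 0.960271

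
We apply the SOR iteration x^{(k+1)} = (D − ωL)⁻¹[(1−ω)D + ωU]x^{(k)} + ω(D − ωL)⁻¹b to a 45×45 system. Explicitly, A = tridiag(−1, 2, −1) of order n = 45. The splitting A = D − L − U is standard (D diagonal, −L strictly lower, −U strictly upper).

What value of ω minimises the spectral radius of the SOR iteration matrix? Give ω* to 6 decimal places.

With n=45, ρ(Jacobi) = cos(π/46) = 0.997669.
√(1−ρ_J²) simplifies to sin(π/46) = 0.0682424.
So ω* = 2/1.0682424 = 1.872234 (Young).
Hence ρ(B_{ω*}) = 1.872234 − 1 = 0.872234.

ω* = 1.872234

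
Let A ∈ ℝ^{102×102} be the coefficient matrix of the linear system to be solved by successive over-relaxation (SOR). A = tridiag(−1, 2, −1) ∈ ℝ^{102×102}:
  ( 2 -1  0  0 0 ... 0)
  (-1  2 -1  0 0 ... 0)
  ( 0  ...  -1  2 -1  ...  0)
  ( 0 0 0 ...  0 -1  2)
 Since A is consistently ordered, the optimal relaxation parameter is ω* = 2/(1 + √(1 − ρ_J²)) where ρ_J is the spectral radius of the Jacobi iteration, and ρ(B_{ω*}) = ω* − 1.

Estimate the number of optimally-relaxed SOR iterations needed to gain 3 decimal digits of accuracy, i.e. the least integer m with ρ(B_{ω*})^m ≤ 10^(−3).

m = 114

ρ_J = max_k |cos(kπ/103)| = cos(π/103) = 0.9995349
√(1 − cos²(π/103)) = sin(π/103) ≈ 0.0304962.
Then 2/(1+√(1−ρ_J²)) = 2/(1+0.0304962); ω* = 2/1.0304962 = 1.9408126.
ρ_SOR = ω* − 1 = 1.9408126 − 1 = 0.9408126.
For 3 digits: m = 3·ln10 / (−ln 0.9408126) = 6.90776/0.0610113 = 113.221; round up → m = 114.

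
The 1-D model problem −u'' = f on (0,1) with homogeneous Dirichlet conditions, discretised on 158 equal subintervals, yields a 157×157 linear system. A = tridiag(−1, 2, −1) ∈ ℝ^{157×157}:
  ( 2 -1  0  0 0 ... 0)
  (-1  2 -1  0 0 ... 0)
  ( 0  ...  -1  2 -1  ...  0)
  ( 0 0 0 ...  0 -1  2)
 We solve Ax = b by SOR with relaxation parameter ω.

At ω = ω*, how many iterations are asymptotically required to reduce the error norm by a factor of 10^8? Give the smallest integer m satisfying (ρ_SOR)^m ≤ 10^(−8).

m = 464

With n=157, ρ(Jacobi) = cos(π/158) = 0.9998023.
root = sin(π/158) = 0.0198822  (since 1−cos² = sin²).
So ω* = 2/1.0198822 = 1.9610108 (Young).
At ω = 1.9610108 every |λ(B_ω)| = ω−1, so ρ_SOR = 0.9610108.
8·ln10 = 18.4207; −ln(0.9610108) = 0.0397696; m = ⌈18.4207/0.0397696⌉ = ⌈463.185⌉ = 464.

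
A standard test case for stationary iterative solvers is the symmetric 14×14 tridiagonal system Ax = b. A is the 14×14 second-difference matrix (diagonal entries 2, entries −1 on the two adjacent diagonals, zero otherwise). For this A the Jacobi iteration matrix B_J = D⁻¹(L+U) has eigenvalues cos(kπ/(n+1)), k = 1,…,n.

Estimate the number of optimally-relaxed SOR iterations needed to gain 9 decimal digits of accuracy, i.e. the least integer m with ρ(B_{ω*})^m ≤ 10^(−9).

spectrum of D⁻¹(L+U) = {cos(kπ/15) : 1≤k≤14}; ρ_J = cos(π/15) = 0.9781476.
1 − cos²(π/15) = sin²(π/15) ⇒ √(1−ρ_J²) = sin(π/15) = 0.2079117.
Young: ω* = 2/(1+√(1−ρ_J²)) = 2/(1+0.2079117) = 2/1.2079117 = 1.6557502.
ρ(B_{ω*}) = ω*−1 = 0.6557502
9·ln10 = 20.7233; −ln(0.6557502) = 0.421975; m = ⌈20.7233/0.421975⌉ = ⌈49.110⌉ = 50.

m = 50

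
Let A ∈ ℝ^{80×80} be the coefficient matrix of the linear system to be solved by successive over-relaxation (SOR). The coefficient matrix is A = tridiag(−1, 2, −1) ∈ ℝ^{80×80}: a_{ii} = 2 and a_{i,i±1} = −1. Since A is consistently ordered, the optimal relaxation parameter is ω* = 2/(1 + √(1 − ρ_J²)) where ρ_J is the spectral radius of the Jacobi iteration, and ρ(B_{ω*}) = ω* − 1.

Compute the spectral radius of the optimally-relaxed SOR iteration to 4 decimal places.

ρ_SOR = 0.9253

[ρ_J] n=80: ρ(B_J) = cos(π/(n+1)) = cos(π/81) = 0.9992.
√(1 − cos²(π/81)) = sin(π/81) ≈ 0.03878.
ω* = 2 / (1 + 0.03878) = 2 / 1.03878 ≈ 1.9253.
ρ(B_{ω*}) = ω*−1 = 0.9253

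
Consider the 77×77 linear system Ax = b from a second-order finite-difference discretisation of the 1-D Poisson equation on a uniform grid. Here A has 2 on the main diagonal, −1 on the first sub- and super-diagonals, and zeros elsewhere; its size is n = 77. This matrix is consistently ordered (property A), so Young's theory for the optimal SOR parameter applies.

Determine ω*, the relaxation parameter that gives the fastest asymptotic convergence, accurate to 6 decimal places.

ω* = 1.922585

With n=77, ρ(Jacobi) = cos(π/78) = 0.999189.
√(1−ρ_J²) = |sin(π/78)| = 0.0402659
Young: ω* = 2/(1+√(1−ρ_J²)) = 2/(1+0.0402659) = 2/1.0402659 = 1.922585.
ρ_SOR = ω* − 1 = 1.922585 − 1 = 0.922585.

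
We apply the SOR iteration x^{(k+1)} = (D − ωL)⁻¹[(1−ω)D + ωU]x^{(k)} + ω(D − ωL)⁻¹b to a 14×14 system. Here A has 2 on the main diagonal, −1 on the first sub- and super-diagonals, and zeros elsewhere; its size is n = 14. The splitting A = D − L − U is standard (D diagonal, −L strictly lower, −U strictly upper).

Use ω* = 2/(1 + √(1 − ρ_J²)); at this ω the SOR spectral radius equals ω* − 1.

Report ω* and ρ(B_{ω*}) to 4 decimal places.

ω* = 1.6558, ρ_SOR = 0.6558

ρ_J = max_k |cos(kπ/15)| = cos(π/15) = 0.9781
√(1 − cos²(π/15)) = sin(π/15) ≈ 0.20791.
Young: ω* = 2/(1+√(1−ρ_J²)) = 2/(1+0.20791) = 2/1.20791 = 1.6558.
ρ_SOR = ω* − 1 = 1.6558 − 1 = 0.6558.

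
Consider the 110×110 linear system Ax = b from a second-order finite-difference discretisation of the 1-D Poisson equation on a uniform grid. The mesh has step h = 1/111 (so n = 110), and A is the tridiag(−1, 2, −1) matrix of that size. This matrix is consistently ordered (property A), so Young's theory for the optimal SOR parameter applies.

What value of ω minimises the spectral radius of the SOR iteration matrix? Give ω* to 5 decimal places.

ρ_J = max_k |cos(kπ/111)| = cos(π/111) = 0.99960
√(1 − cos²(π/111)) = sin(π/111) ≈ 0.028299.
Young: ω* = 2/(1+√(1−ρ_J²)) = 2/(1+0.028299) = 2/1.028299 = 1.94496.
[ρ_SOR] ω* − 1 = 0.94496.

ω* = 1.94496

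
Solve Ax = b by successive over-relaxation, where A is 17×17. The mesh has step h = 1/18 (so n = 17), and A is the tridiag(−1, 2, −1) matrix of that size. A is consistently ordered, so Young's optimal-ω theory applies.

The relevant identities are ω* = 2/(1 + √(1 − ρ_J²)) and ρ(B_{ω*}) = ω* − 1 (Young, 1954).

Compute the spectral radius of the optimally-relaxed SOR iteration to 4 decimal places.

[ρ_J] n=17: ρ(B_J) = cos(π/(n+1)) = cos(π/18) = 0.9848.
1 − cos²(π/18) = sin²(π/18) ⇒ √(1−ρ_J²) = sin(π/18) = 0.17365.
Then 2/(1+√(1−ρ_J²)) = 2/(1+0.17365); ω* = 2/1.17365 = 1.7041.
Hence ρ(B_{ω*}) = 1.7041 − 1 = 0.7041.

ρ_SOR = 0.7041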